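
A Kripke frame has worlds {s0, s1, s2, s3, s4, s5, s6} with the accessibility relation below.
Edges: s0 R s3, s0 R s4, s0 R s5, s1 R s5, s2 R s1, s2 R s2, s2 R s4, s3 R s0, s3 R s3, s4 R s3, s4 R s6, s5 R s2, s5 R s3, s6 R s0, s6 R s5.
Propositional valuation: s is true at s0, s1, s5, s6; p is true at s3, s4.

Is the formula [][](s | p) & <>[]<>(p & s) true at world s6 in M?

No

At s6: [][](s | p) is false, <>[]<>(p & s) is false, so [][](s | p) & <>[]<>(p & s) is false.
  At s6: [][](s | p) requires [](s | p) at every successor {s0, s5}.
    [](s | p) fails at s5, so [][](s | p) is false at s6.
      At s5: [](s | p) requires s | p at every successor {s2, s3}.
        s | p fails at s2, so [](s | p) is false at s5.
  At s6: <>[]<>(p & s) requires []<>(p & s) at some successor in {s0, s5}.
    At s0: []<>(p & s) is false.
    At s5: []<>(p & s) is false.
  So <>[]<>(p & s) is false at s6.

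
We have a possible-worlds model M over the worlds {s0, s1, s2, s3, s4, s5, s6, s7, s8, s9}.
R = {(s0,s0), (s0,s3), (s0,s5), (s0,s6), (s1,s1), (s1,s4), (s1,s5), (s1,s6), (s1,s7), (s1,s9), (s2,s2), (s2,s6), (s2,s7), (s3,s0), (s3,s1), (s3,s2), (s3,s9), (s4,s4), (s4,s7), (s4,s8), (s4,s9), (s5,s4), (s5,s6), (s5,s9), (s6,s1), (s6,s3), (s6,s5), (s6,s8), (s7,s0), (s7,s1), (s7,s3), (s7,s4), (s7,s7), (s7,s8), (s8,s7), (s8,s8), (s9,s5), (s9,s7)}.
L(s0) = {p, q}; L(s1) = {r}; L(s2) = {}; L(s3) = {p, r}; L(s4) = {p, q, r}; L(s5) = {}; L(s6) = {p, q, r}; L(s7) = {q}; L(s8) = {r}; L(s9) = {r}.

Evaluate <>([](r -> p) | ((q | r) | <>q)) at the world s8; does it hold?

At s8: <>([](r -> p) | ((q | r) | <>q)) requires [](r -> p) | ((q | r) | <>q) at some successor in {s7, s8}.
  [](r -> p) | ((q | r) | <>q) holds at s7, so <>([](r -> p) | ((q | r) | <>q)) is true at s8.
    At s7: [](r -> p) is false, (q | r) | <>q is true, so [](r -> p) | ((q | r) | <>q) is true.
      At s7: [](r -> p) requires r -> p at every successor {s0, s1, s3, s4, s7, s8}.
        r -> p fails at s1, so [](r -> p) is false at s7.
      At s7: q | r is true, <>q is true, so (q | r) | <>q is true.

Yes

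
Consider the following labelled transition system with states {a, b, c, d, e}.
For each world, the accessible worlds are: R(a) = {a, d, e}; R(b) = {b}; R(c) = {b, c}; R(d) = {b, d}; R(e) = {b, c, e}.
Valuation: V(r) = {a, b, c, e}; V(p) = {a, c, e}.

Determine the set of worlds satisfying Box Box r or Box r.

b, c, e

Let φ = Box Box r or Box r. Evaluate φ at each world:
  a (successors {a, d, e}): φ is false.
  b (successors {b}): φ is true.
  c (successors {b, c}): φ is true.
  d (successors {b, d}): φ is false.
  e (successors {b, c, e}): φ is true.
For instance, at b:
  At b: Box Box r is true, Box r is true, so Box Box r or Box r is true.
    At b: Box Box r requires Box r at every successor {b}.
      At b: Box r is true.
    So Box Box r is true at b.
    At b: Box r requires r at every successor {b}.
      At b: r is true.
    So Box r is true at b.
Satisfying worlds: {b, c, e}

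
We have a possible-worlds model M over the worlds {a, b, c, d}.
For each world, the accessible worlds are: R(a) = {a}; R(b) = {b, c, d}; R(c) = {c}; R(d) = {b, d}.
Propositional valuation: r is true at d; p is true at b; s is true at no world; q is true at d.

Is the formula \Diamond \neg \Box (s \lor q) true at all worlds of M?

Yes

Let φ = \Diamond \neg \Box (s \lor q). Evaluate φ at each world:
  a (successors {a}): φ is true.
  b (successors {b, c, d}): φ is true.
  c (successors {c}): φ is true.
  d (successors {b, d}): φ is true.
For instance, at c:
  At c: \Diamond \neg \Box (s \lor q) requires \neg \Box (s \lor q) at some successor in {c}.
    \neg \Box (s \lor q) holds at c, so \Diamond \neg \Box (s \lor q) is true at c.
      At c: \Box (s \lor q) is false, so \neg \Box (s \lor q) is true.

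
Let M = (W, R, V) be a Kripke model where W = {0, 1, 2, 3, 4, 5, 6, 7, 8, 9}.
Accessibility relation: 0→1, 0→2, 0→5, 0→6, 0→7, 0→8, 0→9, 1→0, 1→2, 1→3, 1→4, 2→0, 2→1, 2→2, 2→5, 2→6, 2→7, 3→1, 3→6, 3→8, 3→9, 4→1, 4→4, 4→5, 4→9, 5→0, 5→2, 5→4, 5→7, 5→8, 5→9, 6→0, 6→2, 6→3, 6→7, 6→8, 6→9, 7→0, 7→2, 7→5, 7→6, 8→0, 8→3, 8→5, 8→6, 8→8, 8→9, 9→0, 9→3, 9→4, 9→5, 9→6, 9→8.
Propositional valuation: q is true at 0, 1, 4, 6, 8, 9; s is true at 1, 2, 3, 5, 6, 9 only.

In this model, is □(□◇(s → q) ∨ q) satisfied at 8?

Yes

Recall that □ψ holds at a world iff ψ holds at every accessible world, and ◇ψ holds iff ψ holds at some accessible world.
At 8: □(□◇(s → q) ∨ q) requires □◇(s → q) ∨ q at every successor {0, 3, 5, 6, 8, 9}.
  At 0: □◇(s → q) ∨ q is true.
  At 3: □◇(s → q) ∨ q is true.
  At 5: □◇(s → q) ∨ q is true.
  At 6: □◇(s → q) ∨ q is true.
  At 8: □◇(s → q) ∨ q is true.
  At 9: □◇(s → q) ∨ q is true.
So □(□◇(s → q) ∨ q) is true at 8.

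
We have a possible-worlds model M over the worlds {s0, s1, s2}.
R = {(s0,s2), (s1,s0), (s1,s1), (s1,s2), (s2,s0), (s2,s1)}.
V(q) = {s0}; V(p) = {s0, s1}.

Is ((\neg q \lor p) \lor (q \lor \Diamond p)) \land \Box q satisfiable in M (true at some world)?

Recall that \Box ψ holds at a world iff ψ holds at every accessible world, and \Diamond ψ holds iff ψ holds at some accessible world.
Let φ = ((\neg q \lor p) \lor (q \lor \Diamond p)) \land \Box q. Evaluate φ at each world:
  s0 (successors {s2}): φ is false.
  s1 (successors {s0, s1, s2}): φ is false.
  s2 (successors {s0, s1}): φ is false.
For instance, at s1:
  At s1: (\neg q \lor p) \lor (q \lor \Diamond p) is true, \Box q is false, so ((\neg q \lor p) \lor (q \lor \Diamond p)) \land \Box q is false.
    At s1: \neg q \lor p is true, q \lor \Diamond p is true, so (\neg q \lor p) \lor (q \lor \Diamond p) is true.
      At s1: q is false, \Diamond p is true, so q \lor \Diamond p is true.
    At s1: \Box q requires q at every successor {s0, s1, s2}.
      q fails at s1, so \Box q is false at s1.

No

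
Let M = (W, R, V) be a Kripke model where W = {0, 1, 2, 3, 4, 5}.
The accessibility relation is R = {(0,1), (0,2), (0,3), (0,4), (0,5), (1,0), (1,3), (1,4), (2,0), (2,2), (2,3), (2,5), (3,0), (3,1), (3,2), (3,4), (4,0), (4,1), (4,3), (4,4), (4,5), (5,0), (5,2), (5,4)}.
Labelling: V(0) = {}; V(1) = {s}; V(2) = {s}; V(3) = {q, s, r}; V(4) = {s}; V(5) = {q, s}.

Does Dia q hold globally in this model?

Recall that Dia ψ holds at a world iff ψ holds at some accessible world.
Let φ = Dia q. Evaluate φ at each world:
  0 (successors {1, 2, 3, 4, 5}): φ is true.
  1 (successors {0, 3, 4}): φ is true.
  2 (successors {0, 2, 3, 5}): φ is true.
  3 (successors {0, 1, 2, 4}): φ is false.
  4 (successors {0, 1, 3, 4, 5}): φ is true.
  5 (successors {0, 2, 4}): φ is false.
Detail at 3 (counterexample):
  At 3: Dia q requires q at some successor in {0, 1, 2, 4}.
    At 0: q is false.
    At 1: q is false.
    At 2: q is false.
    At 4: q is false.
  So Dia q is false at 3.

No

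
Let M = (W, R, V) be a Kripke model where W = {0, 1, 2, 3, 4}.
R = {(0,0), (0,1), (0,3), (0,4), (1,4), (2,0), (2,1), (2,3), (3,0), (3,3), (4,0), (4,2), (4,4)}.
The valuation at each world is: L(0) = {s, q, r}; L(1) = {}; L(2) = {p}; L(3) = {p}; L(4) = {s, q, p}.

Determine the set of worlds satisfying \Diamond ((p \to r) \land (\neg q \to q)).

Let φ = \Diamond ((p \to r) \land (\neg q \to q)). Evaluate φ at each world:
  0 (successors {0, 1, 3, 4}): φ is true.
  1 (successors {4}): φ is false.
  2 (successors {0, 1, 3}): φ is true.
  3 (successors {0, 3}): φ is true.
  4 (successors {0, 2, 4}): φ is true.
For instance, at 3:
  At 3: \Diamond ((p \to r) \land (\neg q \to q)) requires (p \to r) \land (\neg q \to q) at some successor in {0, 3}.
    (p \to r) \land (\neg q \to q) holds at 0, so \Diamond ((p \to r) \land (\neg q \to q)) is true at 3.
Satisfying worlds: {0, 2, 3, 4}

0, 2, 3, 4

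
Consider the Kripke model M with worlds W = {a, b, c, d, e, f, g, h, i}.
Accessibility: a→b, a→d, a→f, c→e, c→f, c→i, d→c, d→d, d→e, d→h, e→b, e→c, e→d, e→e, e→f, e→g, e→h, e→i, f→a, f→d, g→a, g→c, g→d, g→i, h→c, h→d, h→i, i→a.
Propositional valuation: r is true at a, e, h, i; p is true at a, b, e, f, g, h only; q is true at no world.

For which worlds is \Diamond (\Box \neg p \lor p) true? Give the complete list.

Let φ = \Diamond (\Box \neg p \lor p). Evaluate φ at each world:
  a (successors {b, d, f}): φ is true.
  b (successors ∅): φ is false.
  c (successors {e, f, i}): φ is true.
  d (successors {c, d, e, h}): φ is true.
  e (successors {b, c, d, e, f, g, h, i}): φ is true.
  f (successors {a, d}): φ is true.
  g (successors {a, c, d, i}): φ is true.
  h (successors {c, d, i}): φ is false.
  i (successors {a}): φ is true.
For instance, at h:
  At h: \Diamond (\Box \neg p \lor p) requires \Box \neg p \lor p at some successor in {c, d, i}.
    At c: \Box \neg p \lor p is false.
    At d: \Box \neg p \lor p is false.
    At i: \Box \neg p \lor p is false.
  So \Diamond (\Box \neg p \lor p) is false at h.
Satisfying worlds: {a, c, d, e, f, g, i}

a, c, d, e, f, g, i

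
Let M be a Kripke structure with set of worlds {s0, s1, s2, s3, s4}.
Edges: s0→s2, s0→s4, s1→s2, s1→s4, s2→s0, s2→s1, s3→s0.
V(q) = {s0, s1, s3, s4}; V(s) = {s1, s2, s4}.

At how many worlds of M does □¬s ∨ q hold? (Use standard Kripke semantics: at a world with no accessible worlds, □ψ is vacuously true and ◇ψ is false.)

Let φ = □¬s ∨ q. Evaluate φ at each world:
  s0 (successors {s2, s4}): φ is true.
  s1 (successors {s2, s4}): φ is true.
  s2 (successors {s0, s1}): φ is false.
  s3 (successors {s0}): φ is true.
  s4 (successors ∅): φ is true.
For instance, at s2:
  At s2: □¬s is false, q is false, so □¬s ∨ q is false.
    At s2: □¬s requires ¬s at every successor {s0, s1}.
      ¬s fails at s1, so □¬s is false at s2.
Satisfying worlds: {s0, s1, s3, s4}

4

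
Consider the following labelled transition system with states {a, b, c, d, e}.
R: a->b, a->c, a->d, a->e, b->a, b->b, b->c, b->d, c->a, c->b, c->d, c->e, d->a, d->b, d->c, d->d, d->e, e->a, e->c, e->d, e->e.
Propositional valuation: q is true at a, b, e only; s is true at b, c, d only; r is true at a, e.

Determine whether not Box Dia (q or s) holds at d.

No

At d: Box Dia (q or s) is true, so not Box Dia (q or s) is false.
  At d: Box Dia (q or s) requires Dia (q or s) at every successor {a, b, c, d, e}.
    At a: Dia (q or s) is true.
    At b: Dia (q or s) is true.
    At c: Dia (q or s) is true.
    At d: Dia (q or s) is true.
    At e: Dia (q or s) is true.
  So Box Dia (q or s) is true at d.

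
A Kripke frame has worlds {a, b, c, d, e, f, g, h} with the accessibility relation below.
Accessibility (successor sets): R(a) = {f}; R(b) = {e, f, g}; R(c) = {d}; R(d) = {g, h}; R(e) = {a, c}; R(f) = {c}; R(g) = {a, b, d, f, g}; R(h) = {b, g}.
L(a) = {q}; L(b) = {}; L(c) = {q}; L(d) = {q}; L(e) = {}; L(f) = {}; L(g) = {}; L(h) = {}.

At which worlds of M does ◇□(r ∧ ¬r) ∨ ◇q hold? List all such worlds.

c, e, f, g

Let φ = ◇□(r ∧ ¬r) ∨ ◇q. Evaluate φ at each world:
  a (successors {f}): φ is false.
  b (successors {e, f, g}): φ is false.
  c (successors {d}): φ is true.
  d (successors {g, h}): φ is false.
  e (successors {a, c}): φ is true.
  f (successors {c}): φ is true.
  g (successors {a, b, d, f, g}): φ is true.
  h (successors {b, g}): φ is false.
For instance, at a:
  At a: ◇□(r ∧ ¬r) is false, ◇q is false, so ◇□(r ∧ ¬r) ∨ ◇q is false.
    At a: ◇□(r ∧ ¬r) requires □(r ∧ ¬r) at some successor in {f}.
      At f: □(r ∧ ¬r) is false.
    So ◇□(r ∧ ¬r) is false at a.
    At a: ◇q requires q at some successor in {f}.
      At f: q is false.
    So ◇q is false at a.
Satisfying worlds: {c, e, f, g}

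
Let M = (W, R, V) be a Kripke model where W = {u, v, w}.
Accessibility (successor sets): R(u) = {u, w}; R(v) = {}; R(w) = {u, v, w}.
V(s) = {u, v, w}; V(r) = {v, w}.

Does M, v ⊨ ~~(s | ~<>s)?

Yes

Recall that <>ψ holds at a world iff ψ holds at some accessible world.
At v: ~(s | ~<>s) is false, so ~~(s | ~<>s) is true.
  At v: s | ~<>s is true, so ~(s | ~<>s) is false.
    At v: s is true, ~<>s is true, so s | ~<>s is true.
      At v: <>s is false, so ~<>s is true.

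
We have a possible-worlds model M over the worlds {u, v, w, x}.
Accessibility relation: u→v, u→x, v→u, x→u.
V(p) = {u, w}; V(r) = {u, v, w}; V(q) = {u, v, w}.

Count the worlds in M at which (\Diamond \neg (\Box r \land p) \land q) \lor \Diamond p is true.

Let φ = (\Diamond \neg (\Box r \land p) \land q) \lor \Diamond p. Evaluate φ at each world:
  u (successors {v, x}): φ is true.
  v (successors {u}): φ is true.
  w (successors ∅): φ is false.
  x (successors {u}): φ is true.
For instance, at u:
  At u: \Diamond \neg (\Box r \land p) \land q is true, \Diamond p is false, so (\Diamond \neg (\Box r \land p) \land q) \lor \Diamond p is true.
    At u: \Diamond \neg (\Box r \land p) is true, q is true, so \Diamond \neg (\Box r \land p) \land q is true.
      At u: \Diamond \neg (\Box r \land p) requires \neg (\Box r \land p) at some successor in {v, x}.
        \neg (\Box r \land p) holds at v, so \Diamond \neg (\Box r \land p) is true at u.
    At u: \Diamond p requires p at some successor in {v, x}.
      At v: p is false.
      At x: p is false.
    So \Diamond p is false at u.
Satisfying worlds: {u, v, x}

3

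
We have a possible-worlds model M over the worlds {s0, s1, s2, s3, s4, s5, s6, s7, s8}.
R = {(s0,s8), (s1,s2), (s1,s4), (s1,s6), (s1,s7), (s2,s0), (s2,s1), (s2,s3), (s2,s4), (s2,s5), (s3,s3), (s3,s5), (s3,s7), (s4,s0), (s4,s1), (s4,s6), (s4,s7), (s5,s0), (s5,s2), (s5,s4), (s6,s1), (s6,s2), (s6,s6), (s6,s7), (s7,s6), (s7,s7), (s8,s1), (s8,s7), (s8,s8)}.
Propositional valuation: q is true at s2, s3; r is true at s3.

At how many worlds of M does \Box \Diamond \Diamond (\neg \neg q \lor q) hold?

Let φ = \Box \Diamond \Diamond (\neg \neg q \lor q). Evaluate φ at each world:
  s0 (successors {s8}): φ is true.
  s1 (successors {s2, s4, s6, s7}): φ is true.
  s2 (successors {s0, s1, s3, s4, s5}): φ is false.
  s3 (successors {s3, s5, s7}): φ is true.
  s4 (successors {s0, s1, s6, s7}): φ is false.
  s5 (successors {s0, s2, s4}): φ is false.
  s6 (successors {s1, s2, s6, s7}): φ is true.
  s7 (successors {s6, s7}): φ is true.
  s8 (successors {s1, s7, s8}): φ is true.
For instance, at s4:
  At s4: \Box \Diamond \Diamond (\neg \neg q \lor q) requires \Diamond \Diamond (\neg \neg q \lor q) at every successor {s0, s1, s6, s7}.
    \Diamond \Diamond (\neg \neg q \lor q) fails at s0, so \Box \Diamond \Diamond (\neg \neg q \lor q) is false at s4.
      At s0: \Diamond \Diamond (\neg \neg q \lor q) requires \Diamond (\neg \neg q \lor q) at some successor in {s8}.
        At s8: \Diamond (\neg \neg q \lor q) is false.
      So \Diamond \Diamond (\neg \neg q \lor q) is false at s0.
Satisfying worlds: {s0, s1, s3, s6, s7, s8}

6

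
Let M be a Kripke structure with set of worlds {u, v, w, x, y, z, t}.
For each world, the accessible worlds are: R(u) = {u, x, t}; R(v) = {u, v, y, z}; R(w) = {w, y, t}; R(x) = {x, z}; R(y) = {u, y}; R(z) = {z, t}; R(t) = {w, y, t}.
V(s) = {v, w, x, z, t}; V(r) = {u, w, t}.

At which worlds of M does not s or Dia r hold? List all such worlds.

u, v, w, y, z, t

Recall that Dia ψ holds at a world iff ψ holds at some accessible world.
Let φ = not s or Dia r. Evaluate φ at each world:
  u (successors {u, x, t}): φ is true.
  v (successors {u, v, y, z}): φ is true.
  w (successors {w, y, t}): φ is true.
  x (successors {x, z}): φ is false.
  y (successors {u, y}): φ is true.
  z (successors {z, t}): φ is true.
  t (successors {w, y, t}): φ is true.
For instance, at y:
  At y: not s is true, Dia r is true, so not s or Dia r is true.
    At y: Dia r requires r at some successor in {u, y}.
      r holds at u, so Dia r is true at y.
Satisfying worlds: {u, v, w, y, z, t}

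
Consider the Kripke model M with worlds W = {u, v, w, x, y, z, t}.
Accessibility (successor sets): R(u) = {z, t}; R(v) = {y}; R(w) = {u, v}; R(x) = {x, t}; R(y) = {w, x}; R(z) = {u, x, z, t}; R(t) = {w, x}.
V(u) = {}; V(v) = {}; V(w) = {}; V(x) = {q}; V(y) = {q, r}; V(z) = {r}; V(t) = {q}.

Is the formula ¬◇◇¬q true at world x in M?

No

At x: ◇◇¬q is true, so ¬◇◇¬q is false.
  At x: ◇◇¬q requires ◇¬q at some successor in {x, t}.
    ◇¬q holds at t, so ◇◇¬q is true at x.
      At t: ◇¬q requires ¬q at some successor in {w, x}.
        ¬q holds at w, so ◇¬q is true at t.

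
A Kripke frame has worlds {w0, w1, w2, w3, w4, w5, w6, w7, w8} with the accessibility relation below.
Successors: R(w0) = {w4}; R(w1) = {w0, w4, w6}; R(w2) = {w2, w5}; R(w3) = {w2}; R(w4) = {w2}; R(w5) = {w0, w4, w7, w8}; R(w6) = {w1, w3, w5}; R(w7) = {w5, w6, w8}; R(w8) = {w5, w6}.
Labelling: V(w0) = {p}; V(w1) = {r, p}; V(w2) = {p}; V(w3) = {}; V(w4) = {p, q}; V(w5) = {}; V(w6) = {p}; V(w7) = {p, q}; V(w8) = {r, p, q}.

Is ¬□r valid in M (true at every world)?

Let φ = ¬□r. Evaluate φ at each world:
  w0 (successors {w4}): φ is true.
  w1 (successors {w0, w4, w6}): φ is true.
  w2 (successors {w2, w5}): φ is true.
  w3 (successors {w2}): φ is true.
  w4 (successors {w2}): φ is true.
  w5 (successors {w0, w4, w7, w8}): φ is true.
  w6 (successors {w1, w3, w5}): φ is true.
  w7 (successors {w5, w6, w8}): φ is true.
  w8 (successors {w5, w6}): φ is true.
For instance, at w6:
  At w6: □r is false, so ¬□r is true.
    At w6: □r requires r at every successor {w1, w3, w5}.
      r fails at w3, so □r is false at w6.

Yes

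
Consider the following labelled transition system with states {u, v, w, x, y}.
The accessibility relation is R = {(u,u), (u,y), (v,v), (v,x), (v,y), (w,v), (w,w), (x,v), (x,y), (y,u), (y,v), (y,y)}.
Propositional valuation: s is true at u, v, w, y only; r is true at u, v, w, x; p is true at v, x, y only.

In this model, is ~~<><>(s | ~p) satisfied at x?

At x: ~<><>(s | ~p) is false, so ~~<><>(s | ~p) is true.
  At x: <><>(s | ~p) is true, so ~<><>(s | ~p) is false.
    At x: <><>(s | ~p) requires <>(s | ~p) at some successor in {v, y}.
      <>(s | ~p) holds at v, so <><>(s | ~p) is true at x.

Yes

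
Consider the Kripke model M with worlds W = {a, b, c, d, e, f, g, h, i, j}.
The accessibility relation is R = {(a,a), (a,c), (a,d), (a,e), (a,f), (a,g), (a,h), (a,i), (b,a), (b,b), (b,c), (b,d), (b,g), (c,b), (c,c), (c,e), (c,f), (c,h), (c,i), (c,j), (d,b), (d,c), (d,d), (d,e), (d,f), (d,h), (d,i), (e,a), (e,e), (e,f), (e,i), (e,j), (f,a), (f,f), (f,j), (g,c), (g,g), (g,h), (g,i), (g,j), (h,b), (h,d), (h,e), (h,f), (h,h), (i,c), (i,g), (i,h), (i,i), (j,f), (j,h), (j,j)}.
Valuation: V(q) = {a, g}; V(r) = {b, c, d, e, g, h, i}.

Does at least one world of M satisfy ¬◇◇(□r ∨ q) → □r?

Yes

Recall that □ψ holds at a world iff ψ holds at every accessible world, and ◇ψ holds iff ψ holds at some accessible world.
Let φ = ¬◇◇(□r ∨ q) → □r. Evaluate φ at each world:
  a (successors {a, c, d, e, f, g, h, i}): φ is true.
  b (successors {a, b, c, d, g}): φ is true.
  c (successors {b, c, e, f, h, i, j}): φ is true.
  d (successors {b, c, d, e, f, h, i}): φ is true.
  e (successors {a, e, f, i, j}): φ is true.
  f (successors {a, f, j}): φ is true.
  g (successors {c, g, h, i, j}): φ is true.
  h (successors {b, d, e, f, h}): φ is true.
  i (successors {c, g, h, i}): φ is true.
  j (successors {f, h, j}): φ is true.
Detail at a (witness):
  At a: ¬◇◇(□r ∨ q) is false, □r is false, so ¬◇◇(□r ∨ q) → □r is true.
    At a: ◇◇(□r ∨ q) is true, so ¬◇◇(□r ∨ q) is false.
      At a: ◇◇(□r ∨ q) requires ◇(□r ∨ q) at some successor in {a, c, d, e, f, g, h, i}.
        ◇(□r ∨ q) holds at a, so ◇◇(□r ∨ q) is true at a.
    At a: □r requires r at every successor {a, c, d, e, f, g, h, i}.
      r fails at a, so □r is false at a.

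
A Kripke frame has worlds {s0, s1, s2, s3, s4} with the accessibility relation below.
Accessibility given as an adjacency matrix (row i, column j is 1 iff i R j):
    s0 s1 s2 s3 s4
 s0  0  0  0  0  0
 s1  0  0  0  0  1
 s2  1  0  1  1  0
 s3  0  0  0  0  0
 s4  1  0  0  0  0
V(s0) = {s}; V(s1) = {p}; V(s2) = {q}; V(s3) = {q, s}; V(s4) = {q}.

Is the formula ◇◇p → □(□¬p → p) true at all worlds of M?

Yes

Recall that □ψ holds at a world iff ψ holds at every accessible world, and ◇ψ holds iff ψ holds at some accessible world.
Let φ = ◇◇p → □(□¬p → p). Evaluate φ at each world:
  s0 (successors ∅): φ is true.
  s1 (successors {s4}): φ is true.
  s2 (successors {s0, s2, s3}): φ is true.
  s3 (successors ∅): φ is true.
  s4 (successors {s0}): φ is true.
For instance, at s2:
  At s2: ◇◇p is false, □(□¬p → p) is false, so ◇◇p → □(□¬p → p) is true.
    At s2: ◇◇p requires ◇p at some successor in {s0, s2, s3}.
      At s0: ◇p is false.
      At s2: ◇p is false.
      At s3: ◇p is false.
    So ◇◇p is false at s2.
    At s2: □(□¬p → p) requires □¬p → p at every successor {s0, s2, s3}.
      □¬p → p fails at s0, so □(□¬p → p) is false at s2.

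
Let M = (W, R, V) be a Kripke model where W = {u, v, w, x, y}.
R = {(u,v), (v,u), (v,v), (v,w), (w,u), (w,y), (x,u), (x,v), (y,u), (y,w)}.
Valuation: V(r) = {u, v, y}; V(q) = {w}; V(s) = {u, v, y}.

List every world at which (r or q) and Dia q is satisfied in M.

v, y

Let φ = (r or q) and Dia q. Evaluate φ at each world:
  u (successors {v}): φ is false.
  v (successors {u, v, w}): φ is true.
  w (successors {u, y}): φ is false.
  x (successors {u, v}): φ is false.
  y (successors {u, w}): φ is true.
For instance, at w:
  At w: r or q is true, Dia q is false, so (r or q) and Dia q is false.
    At w: Dia q requires q at some successor in {u, y}.
      At u: q is false.
      At y: q is false.
    So Dia q is false at w.
Satisfying worlds: {v, y}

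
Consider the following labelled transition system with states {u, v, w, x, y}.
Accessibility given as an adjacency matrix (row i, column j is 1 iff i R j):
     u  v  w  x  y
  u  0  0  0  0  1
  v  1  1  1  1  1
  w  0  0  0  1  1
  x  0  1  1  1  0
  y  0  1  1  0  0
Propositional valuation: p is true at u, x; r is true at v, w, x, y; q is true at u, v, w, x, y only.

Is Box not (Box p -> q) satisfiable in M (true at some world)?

Let φ = Box not (Box p -> q). Evaluate φ at each world:
  u (successors {y}): φ is false.
  v (successors {u, v, w, x, y}): φ is false.
  w (successors {x, y}): φ is false.
  x (successors {v, w, x}): φ is false.
  y (successors {v, w}): φ is false.
For instance, at x:
  At x: Box not (Box p -> q) requires not (Box p -> q) at every successor {v, w, x}.
    not (Box p -> q) fails at v, so Box not (Box p -> q) is false at x.
      At v: Box p -> q is true, so not (Box p -> q) is false.

No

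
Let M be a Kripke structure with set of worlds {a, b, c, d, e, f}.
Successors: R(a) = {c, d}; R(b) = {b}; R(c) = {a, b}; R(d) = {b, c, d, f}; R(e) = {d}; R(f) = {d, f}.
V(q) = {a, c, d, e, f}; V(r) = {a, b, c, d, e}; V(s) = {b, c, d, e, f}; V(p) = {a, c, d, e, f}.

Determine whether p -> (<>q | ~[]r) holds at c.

Yes

At c: p is true, <>q | ~[]r is true, so p -> (<>q | ~[]r) is true.
  At c: <>q is true, ~[]r is false, so <>q | ~[]r is true.
    At c: <>q requires q at some successor in {a, b}.
      q holds at a, so <>q is true at c.
    At c: []r is true, so ~[]r is false.
      At c: []r requires r at every successor {a, b}.
        At a: r is true.
        At b: r is true.
      So []r is true at c.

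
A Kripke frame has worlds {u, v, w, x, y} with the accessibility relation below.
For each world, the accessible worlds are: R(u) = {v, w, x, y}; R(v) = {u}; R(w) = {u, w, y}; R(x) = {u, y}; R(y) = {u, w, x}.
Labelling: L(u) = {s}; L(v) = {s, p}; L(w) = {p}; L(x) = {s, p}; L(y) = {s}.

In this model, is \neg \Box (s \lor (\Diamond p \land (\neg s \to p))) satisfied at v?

No

Recall that \Box ψ holds at a world iff ψ holds at every accessible world, and \Diamond ψ holds iff ψ holds at some accessible world.
At v: \Box (s \lor (\Diamond p \land (\neg s \to p))) is true, so \neg \Box (s \lor (\Diamond p \land (\neg s \to p))) is false.
  At v: \Box (s \lor (\Diamond p \land (\neg s \to p))) requires s \lor (\Diamond p \land (\neg s \to p)) at every successor {u}.
      At u: s is true, \Diamond p \land (\neg s \to p) is true, so s \lor (\Diamond p \land (\neg s \to p)) is true.
  So \Box (s \lor (\Diamond p \land (\neg s \to p))) is true at v.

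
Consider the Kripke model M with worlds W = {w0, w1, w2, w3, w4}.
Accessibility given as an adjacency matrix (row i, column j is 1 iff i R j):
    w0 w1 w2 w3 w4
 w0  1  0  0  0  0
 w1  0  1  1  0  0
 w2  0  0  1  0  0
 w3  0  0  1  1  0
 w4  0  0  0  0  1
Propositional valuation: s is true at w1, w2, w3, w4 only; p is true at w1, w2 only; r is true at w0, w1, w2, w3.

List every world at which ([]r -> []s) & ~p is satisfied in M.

Let φ = ([]r -> []s) & ~p. Evaluate φ at each world:
  w0 (successors {w0}): φ is false.
  w1 (successors {w1, w2}): φ is false.
  w2 (successors {w2}): φ is false.
  w3 (successors {w2, w3}): φ is true.
  w4 (successors {w4}): φ is true.
For instance, at w3:
  At w3: []r -> []s is true, ~p is true, so ([]r -> []s) & ~p is true.
    At w3: []r is true, []s is true, so []r -> []s is true.
      At w3: []r requires r at every successor {w2, w3}.
        At w2: r is true.
        At w3: r is true.
      So []r is true at w3.
      At w3: []s requires s at every successor {w2, w3}.
        At w2: s is true.
        At w3: s is true.
      So []s is true at w3.
Satisfying worlds: {w3, w4}

w3, w4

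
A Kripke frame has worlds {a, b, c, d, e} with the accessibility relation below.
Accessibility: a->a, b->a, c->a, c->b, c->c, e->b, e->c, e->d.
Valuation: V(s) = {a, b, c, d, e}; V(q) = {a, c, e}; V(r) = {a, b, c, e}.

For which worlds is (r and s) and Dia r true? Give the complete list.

Let φ = (r and s) and Dia r. Evaluate φ at each world:
  a (successors {a}): φ is true.
  b (successors {a}): φ is true.
  c (successors {a, b, c}): φ is true.
  d (successors ∅): φ is false.
  e (successors {b, c, d}): φ is true.
For instance, at b:
  At b: r and s is true, Dia r is true, so (r and s) and Dia r is true.
    At b: Dia r requires r at some successor in {a}.
      r holds at a, so Dia r is true at b.
Satisfying worlds: {a, b, c, e}

a, b, c, e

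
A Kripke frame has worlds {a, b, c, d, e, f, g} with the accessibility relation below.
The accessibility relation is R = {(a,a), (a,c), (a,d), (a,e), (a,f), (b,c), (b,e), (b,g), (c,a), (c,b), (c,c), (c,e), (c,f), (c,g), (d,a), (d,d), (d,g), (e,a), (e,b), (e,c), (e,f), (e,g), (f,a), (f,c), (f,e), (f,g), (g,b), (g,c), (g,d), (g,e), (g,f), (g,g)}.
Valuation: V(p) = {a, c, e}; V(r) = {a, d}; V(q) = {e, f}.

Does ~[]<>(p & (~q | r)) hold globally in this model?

No

Let φ = ~[]<>(p & (~q | r)). Evaluate φ at each world:
  a (successors {a, c, d, e, f}): φ is false.
  b (successors {c, e, g}): φ is false.
  c (successors {a, b, c, e, f, g}): φ is false.
  d (successors {a, d, g}): φ is false.
  e (successors {a, b, c, f, g}): φ is false.
  f (successors {a, c, e, g}): φ is false.
  g (successors {b, c, d, e, f, g}): φ is false.
Detail at a (counterexample):
  At a: []<>(p & (~q | r)) is true, so ~[]<>(p & (~q | r)) is false.
    At a: []<>(p & (~q | r)) requires <>(p & (~q | r)) at every successor {a, c, d, e, f}.
      At a: <>(p & (~q | r)) is true.
      At c: <>(p & (~q | r)) is true.
      At d: <>(p & (~q | r)) is true.
      At e: <>(p & (~q | r)) is true.
      At f: <>(p & (~q | r)) is true.
    So []<>(p & (~q | r)) is true at a.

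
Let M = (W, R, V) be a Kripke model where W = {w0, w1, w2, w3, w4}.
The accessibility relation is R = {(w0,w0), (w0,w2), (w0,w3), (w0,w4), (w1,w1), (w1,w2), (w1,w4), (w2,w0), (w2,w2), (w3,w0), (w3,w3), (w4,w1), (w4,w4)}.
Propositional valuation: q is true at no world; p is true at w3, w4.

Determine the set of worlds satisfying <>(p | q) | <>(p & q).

Let φ = <>(p | q) | <>(p & q). Evaluate φ at each world:
  w0 (successors {w0, w2, w3, w4}): φ is true.
  w1 (successors {w1, w2, w4}): φ is true.
  w2 (successors {w0, w2}): φ is false.
  w3 (successors {w0, w3}): φ is true.
  w4 (successors {w1, w4}): φ is true.
For instance, at w4:
  At w4: <>(p | q) is true, <>(p & q) is false, so <>(p | q) | <>(p & q) is true.
    At w4: <>(p | q) requires p | q at some successor in {w1, w4}.
      p | q holds at w4, so <>(p | q) is true at w4.
    At w4: <>(p & q) requires p & q at some successor in {w1, w4}.
      At w1: p & q is false.
      At w4: p & q is false.
    So <>(p & q) is false at w4.
Satisfying worlds: {w0, w1, w3, w4}

w0, w1, w3, w4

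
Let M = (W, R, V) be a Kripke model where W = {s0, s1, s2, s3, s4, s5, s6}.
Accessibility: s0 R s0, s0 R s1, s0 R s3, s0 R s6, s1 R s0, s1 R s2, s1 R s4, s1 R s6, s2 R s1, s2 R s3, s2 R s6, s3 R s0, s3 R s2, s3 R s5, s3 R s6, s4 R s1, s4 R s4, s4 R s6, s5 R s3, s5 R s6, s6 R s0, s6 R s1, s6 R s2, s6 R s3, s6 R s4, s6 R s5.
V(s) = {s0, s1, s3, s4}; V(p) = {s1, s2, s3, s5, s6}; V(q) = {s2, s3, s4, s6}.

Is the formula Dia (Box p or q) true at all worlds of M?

Yes

Let φ = Dia (Box p or q). Evaluate φ at each world:
  s0 (successors {s0, s1, s3, s6}): φ is true.
  s1 (successors {s0, s2, s4, s6}): φ is true.
  s2 (successors {s1, s3, s6}): φ is true.
  s3 (successors {s0, s2, s5, s6}): φ is true.
  s4 (successors {s1, s4, s6}): φ is true.
  s5 (successors {s3, s6}): φ is true.
  s6 (successors {s0, s1, s2, s3, s4, s5}): φ is true.
For instance, at s4:
  At s4: Dia (Box p or q) requires Box p or q at some successor in {s1, s4, s6}.
    Box p or q holds at s4, so Dia (Box p or q) is true at s4.
      At s4: Box p is false, q is true, so Box p or q is true.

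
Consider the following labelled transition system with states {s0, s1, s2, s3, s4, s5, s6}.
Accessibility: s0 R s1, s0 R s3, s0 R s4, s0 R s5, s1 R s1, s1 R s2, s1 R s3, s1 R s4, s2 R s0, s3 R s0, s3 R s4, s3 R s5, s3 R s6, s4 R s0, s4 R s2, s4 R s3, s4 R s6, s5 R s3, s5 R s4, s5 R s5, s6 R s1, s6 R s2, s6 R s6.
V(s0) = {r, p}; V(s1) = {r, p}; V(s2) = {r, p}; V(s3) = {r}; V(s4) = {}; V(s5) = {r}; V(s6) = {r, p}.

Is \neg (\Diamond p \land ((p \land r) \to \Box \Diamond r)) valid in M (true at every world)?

Let φ = \neg (\Diamond p \land ((p \land r) \to \Box \Diamond r)). Evaluate φ at each world:
  s0 (successors {s1, s3, s4, s5}): φ is false.
  s1 (successors {s1, s2, s3, s4}): φ is false.
  s2 (successors {s0}): φ is false.
  s3 (successors {s0, s4, s5, s6}): φ is false.
  s4 (successors {s0, s2, s3, s6}): φ is false.
  s5 (successors {s3, s4, s5}): φ is true.
  s6 (successors {s1, s2, s6}): φ is false.
Detail at s0 (counterexample):
  At s0: \Diamond p \land ((p \land r) \to \Box \Diamond r) is true, so \neg (\Diamond p \land ((p \land r) \to \Box \Diamond r)) is false.
    At s0: \Diamond p is true, (p \land r) \to \Box \Diamond r is true, so \Diamond p \land ((p \land r) \to \Box \Diamond r) is true.
      At s0: \Diamond p requires p at some successor in {s1, s3, s4, s5}.
        p holds at s1, so \Diamond p is true at s0.
      At s0: p \land r is true, \Box \Diamond r is true, so (p \land r) \to \Box \Diamond r is true.

No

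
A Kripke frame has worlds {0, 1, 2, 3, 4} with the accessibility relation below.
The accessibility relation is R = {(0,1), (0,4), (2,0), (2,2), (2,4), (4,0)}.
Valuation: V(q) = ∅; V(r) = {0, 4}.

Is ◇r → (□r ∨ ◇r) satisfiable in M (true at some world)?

Let φ = ◇r → (□r ∨ ◇r). Evaluate φ at each world:
  0 (successors {1, 4}): φ is true.
  1 (successors ∅): φ is true.
  2 (successors {0, 2, 4}): φ is true.
  3 (successors ∅): φ is true.
  4 (successors {0}): φ is true.
Detail at 0 (witness):
  At 0: ◇r is true, □r ∨ ◇r is true, so ◇r → (□r ∨ ◇r) is true.
    At 0: ◇r requires r at some successor in {1, 4}.
      r holds at 4, so ◇r is true at 0.
    At 0: □r is false, ◇r is true, so □r ∨ ◇r is true.
      At 0: □r requires r at every successor {1, 4}.
        r fails at 1, so □r is false at 0.
      At 0: ◇r requires r at some successor in {1, 4}.
        r holds at 4, so ◇r is true at 0.

Yes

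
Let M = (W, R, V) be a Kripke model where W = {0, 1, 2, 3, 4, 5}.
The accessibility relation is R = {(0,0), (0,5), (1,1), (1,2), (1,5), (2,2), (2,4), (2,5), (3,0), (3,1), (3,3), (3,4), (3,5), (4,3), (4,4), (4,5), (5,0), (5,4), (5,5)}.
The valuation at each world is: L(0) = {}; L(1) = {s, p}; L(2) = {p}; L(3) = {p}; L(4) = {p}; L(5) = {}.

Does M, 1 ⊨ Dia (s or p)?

At 1: Dia (s or p) requires s or p at some successor in {1, 2, 5}.
  s or p holds at 1, so Dia (s or p) is true at 1.

Yes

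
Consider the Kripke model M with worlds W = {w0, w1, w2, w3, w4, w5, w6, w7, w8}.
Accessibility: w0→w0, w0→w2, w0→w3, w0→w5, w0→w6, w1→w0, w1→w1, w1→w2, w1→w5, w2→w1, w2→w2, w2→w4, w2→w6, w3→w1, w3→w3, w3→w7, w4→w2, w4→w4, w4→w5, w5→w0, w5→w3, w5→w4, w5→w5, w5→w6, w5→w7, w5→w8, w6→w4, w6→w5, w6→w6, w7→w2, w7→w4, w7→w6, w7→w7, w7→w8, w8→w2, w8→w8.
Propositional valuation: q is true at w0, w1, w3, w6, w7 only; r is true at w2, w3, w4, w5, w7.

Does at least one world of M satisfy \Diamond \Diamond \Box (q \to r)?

Let φ = \Diamond \Diamond \Box (q \to r). Evaluate φ at each world:
  w0 (successors {w0, w2, w3, w5, w6}): φ is true.
  w1 (successors {w0, w1, w2, w5}): φ is true.
  w2 (successors {w1, w2, w4, w6}): φ is true.
  w3 (successors {w1, w3, w7}): φ is true.
  w4 (successors {w2, w4, w5}): φ is true.
  w5 (successors {w0, w3, w4, w5, w6, w7, w8}): φ is true.
  w6 (successors {w4, w5, w6}): φ is true.
  w7 (successors {w2, w4, w6, w7, w8}): φ is true.
  w8 (successors {w2, w8}): φ is true.
Detail at w0 (witness):
  At w0: \Diamond \Diamond \Box (q \to r) requires \Diamond \Box (q \to r) at some successor in {w0, w2, w3, w5, w6}.
    \Diamond \Box (q \to r) holds at w2, so \Diamond \Diamond \Box (q \to r) is true at w0.
      At w2: \Diamond \Box (q \to r) requires \Box (q \to r) at some successor in {w1, w2, w4, w6}.
        \Box (q \to r) holds at w4, so \Diamond \Box (q \to r) is true at w2.

Yes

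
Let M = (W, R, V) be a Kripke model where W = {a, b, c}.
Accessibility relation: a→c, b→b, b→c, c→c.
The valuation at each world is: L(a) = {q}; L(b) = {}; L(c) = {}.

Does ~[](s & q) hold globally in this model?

Let φ = ~[](s & q). Evaluate φ at each world:
  a (successors {c}): φ is true.
  b (successors {b, c}): φ is true.
  c (successors {c}): φ is true.
For instance, at b:
  At b: [](s & q) is false, so ~[](s & q) is true.
    At b: [](s & q) requires s & q at every successor {b, c}.
      s & q fails at b, so [](s & q) is false at b.

Yes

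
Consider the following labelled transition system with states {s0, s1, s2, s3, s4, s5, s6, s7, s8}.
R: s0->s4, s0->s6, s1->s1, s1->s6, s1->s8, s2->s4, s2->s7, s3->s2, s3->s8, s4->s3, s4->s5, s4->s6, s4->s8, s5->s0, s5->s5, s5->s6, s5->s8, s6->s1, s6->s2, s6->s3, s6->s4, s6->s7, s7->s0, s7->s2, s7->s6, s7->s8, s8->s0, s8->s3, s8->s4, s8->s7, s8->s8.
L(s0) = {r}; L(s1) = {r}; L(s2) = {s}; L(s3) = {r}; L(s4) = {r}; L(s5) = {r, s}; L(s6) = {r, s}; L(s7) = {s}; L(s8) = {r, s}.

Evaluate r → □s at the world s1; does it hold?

No

Recall that □ψ holds at a world iff ψ holds at every accessible world, and ◇ψ holds iff ψ holds at some accessible world.
At s1: r is true, □s is false, so r → □s is false.
  At s1: □s requires s at every successor {s1, s6, s8}.
    s fails at s1, so □s is false at s1.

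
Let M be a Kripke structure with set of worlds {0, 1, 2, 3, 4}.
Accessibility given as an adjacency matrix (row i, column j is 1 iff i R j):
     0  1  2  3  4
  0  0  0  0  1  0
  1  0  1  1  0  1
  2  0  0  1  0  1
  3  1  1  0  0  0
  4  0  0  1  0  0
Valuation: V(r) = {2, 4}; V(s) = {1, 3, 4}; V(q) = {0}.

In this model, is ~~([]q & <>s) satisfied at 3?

No

At 3: ~([]q & <>s) is true, so ~~([]q & <>s) is false.
  At 3: []q & <>s is false, so ~([]q & <>s) is true.
    At 3: []q is false, <>s is true, so []q & <>s is false.
      At 3: []q requires q at every successor {0, 1}.
        q fails at 1, so []q is false at 3.
      At 3: <>s requires s at some successor in {0, 1}.
        s holds at 1, so <>s is true at 3.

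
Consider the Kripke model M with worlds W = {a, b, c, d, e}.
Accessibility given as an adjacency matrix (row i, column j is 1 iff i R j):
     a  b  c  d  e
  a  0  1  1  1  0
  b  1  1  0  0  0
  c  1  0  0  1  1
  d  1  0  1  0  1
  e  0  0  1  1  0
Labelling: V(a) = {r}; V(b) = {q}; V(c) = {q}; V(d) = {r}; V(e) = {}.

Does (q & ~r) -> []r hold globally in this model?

Let φ = (q & ~r) -> []r. Evaluate φ at each world:
  a (successors {b, c, d}): φ is true.
  b (successors {a, b}): φ is false.
  c (successors {a, d, e}): φ is false.
  d (successors {a, c, e}): φ is true.
  e (successors {c, d}): φ is true.
Detail at b (counterexample):
  At b: q & ~r is true, []r is false, so (q & ~r) -> []r is false.
    At b: []r requires r at every successor {a, b}.
      r fails at b, so []r is false at b.

No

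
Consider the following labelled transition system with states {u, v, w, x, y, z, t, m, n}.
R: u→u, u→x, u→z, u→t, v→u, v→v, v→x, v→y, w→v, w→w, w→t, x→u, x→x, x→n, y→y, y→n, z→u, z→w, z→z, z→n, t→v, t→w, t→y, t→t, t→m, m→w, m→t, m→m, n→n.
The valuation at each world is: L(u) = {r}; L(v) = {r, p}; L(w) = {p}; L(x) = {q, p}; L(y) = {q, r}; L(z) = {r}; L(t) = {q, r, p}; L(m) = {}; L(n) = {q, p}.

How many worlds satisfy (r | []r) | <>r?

8

Let φ = (r | []r) | <>r. Evaluate φ at each world:
  u (successors {u, x, z, t}): φ is true.
  v (successors {u, v, x, y}): φ is true.
  w (successors {v, w, t}): φ is true.
  x (successors {u, x, n}): φ is true.
  y (successors {y, n}): φ is true.
  z (successors {u, w, z, n}): φ is true.
  t (successors {v, w, y, t, m}): φ is true.
  m (successors {w, t, m}): φ is true.
  n (successors {n}): φ is false.
For instance, at y:
  At y: r | []r is true, <>r is true, so (r | []r) | <>r is true.
    At y: r is true, []r is false, so r | []r is true.
      At y: []r requires r at every successor {y, n}.
        r fails at n, so []r is false at y.
    At y: <>r requires r at some successor in {y, n}.
      r holds at y, so <>r is true at y.
Satisfying worlds: {u, v, w, x, y, z, t, m}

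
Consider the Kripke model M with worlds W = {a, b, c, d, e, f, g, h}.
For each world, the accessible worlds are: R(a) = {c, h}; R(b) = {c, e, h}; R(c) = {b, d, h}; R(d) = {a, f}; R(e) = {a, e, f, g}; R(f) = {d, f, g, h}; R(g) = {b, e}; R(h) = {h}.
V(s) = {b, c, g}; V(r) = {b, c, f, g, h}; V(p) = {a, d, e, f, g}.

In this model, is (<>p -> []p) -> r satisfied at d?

Recall that []ψ holds at a world iff ψ holds at every accessible world, and <>ψ holds iff ψ holds at some accessible world.
At d: <>p -> []p is true, r is false, so (<>p -> []p) -> r is false.
  At d: <>p is true, []p is true, so <>p -> []p is true.
    At d: <>p requires p at some successor in {a, f}.
      p holds at a, so <>p is true at d.
    At d: []p requires p at every successor {a, f}.
      At a: p is true.
      At f: p is true.
    So []p is true at d.

No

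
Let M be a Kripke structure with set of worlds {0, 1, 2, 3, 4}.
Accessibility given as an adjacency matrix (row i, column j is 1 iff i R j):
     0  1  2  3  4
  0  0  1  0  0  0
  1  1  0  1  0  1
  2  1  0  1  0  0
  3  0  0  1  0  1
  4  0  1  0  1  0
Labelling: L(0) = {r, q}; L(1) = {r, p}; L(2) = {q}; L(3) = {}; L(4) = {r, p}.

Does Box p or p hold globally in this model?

No

Let φ = Box p or p. Evaluate φ at each world:
  0 (successors {1}): φ is true.
  1 (successors {0, 2, 4}): φ is true.
  2 (successors {0, 2}): φ is false.
  3 (successors {2, 4}): φ is false.
  4 (successors {1, 3}): φ is true.
Detail at 2 (counterexample):
  At 2: Box p is false, p is false, so Box p or p is false.
    At 2: Box p requires p at every successor {0, 2}.
      p fails at 0, so Box p is false at 2.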